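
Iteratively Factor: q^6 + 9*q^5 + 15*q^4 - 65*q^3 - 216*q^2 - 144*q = (q - 3)*(q^5 + 12*q^4 + 51*q^3 + 88*q^2 + 48*q) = (q - 3)*(q + 4)*(q^4 + 8*q^3 + 19*q^2 + 12*q) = (q - 3)*(q + 3)*(q + 4)*(q^3 + 5*q^2 + 4*q) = (q - 3)*(q + 1)*(q + 3)*(q + 4)*(q^2 + 4*q) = q*(q - 3)*(q + 1)*(q + 3)*(q + 4)*(q + 4)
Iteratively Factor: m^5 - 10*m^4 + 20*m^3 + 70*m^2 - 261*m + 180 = (m - 3)*(m^4 - 7*m^3 - m^2 + 67*m - 60) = (m - 5)*(m - 3)*(m^3 - 2*m^2 - 11*m + 12) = (m - 5)*(m - 3)*(m + 3)*(m^2 - 5*m + 4) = (m - 5)*(m - 3)*(m - 1)*(m + 3)*(m - 4)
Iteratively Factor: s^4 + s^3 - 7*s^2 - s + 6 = (s - 1)*(s^3 + 2*s^2 - 5*s - 6) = (s - 1)*(s + 1)*(s^2 + s - 6) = (s - 2)*(s - 1)*(s + 1)*(s + 3)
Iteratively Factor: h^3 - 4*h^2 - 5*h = (h)*(h^2 - 4*h - 5) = h*(h + 1)*(h - 5)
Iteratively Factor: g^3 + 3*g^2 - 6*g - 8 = (g + 4)*(g^2 - g - 2) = (g - 2)*(g + 4)*(g + 1)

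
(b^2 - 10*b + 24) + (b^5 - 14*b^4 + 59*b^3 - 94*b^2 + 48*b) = b^5 - 14*b^4 + 59*b^3 - 93*b^2 + 38*b + 24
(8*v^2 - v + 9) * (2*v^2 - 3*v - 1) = 16*v^4 - 26*v^3 + 13*v^2 - 26*v - 9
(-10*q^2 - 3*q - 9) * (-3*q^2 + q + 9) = 30*q^4 - q^3 - 66*q^2 - 36*q - 81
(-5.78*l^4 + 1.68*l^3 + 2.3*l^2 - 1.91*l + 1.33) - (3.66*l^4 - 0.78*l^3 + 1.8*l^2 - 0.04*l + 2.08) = -9.44*l^4 + 2.46*l^3 + 0.5*l^2 - 1.87*l - 0.75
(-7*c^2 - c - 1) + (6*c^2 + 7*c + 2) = -c^2 + 6*c + 1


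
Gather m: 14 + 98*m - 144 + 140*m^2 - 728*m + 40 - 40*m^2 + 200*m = 100*m^2 - 430*m - 90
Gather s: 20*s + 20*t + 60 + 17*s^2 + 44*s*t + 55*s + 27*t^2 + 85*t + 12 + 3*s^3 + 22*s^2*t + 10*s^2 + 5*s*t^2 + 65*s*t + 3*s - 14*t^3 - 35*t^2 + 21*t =3*s^3 + s^2*(22*t + 27) + s*(5*t^2 + 109*t + 78) - 14*t^3 - 8*t^2 + 126*t + 72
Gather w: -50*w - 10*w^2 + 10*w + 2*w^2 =-8*w^2 - 40*w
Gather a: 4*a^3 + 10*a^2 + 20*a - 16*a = 4*a^3 + 10*a^2 + 4*a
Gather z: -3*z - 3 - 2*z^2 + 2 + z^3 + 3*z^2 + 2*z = z^3 + z^2 - z - 1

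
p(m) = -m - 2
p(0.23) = -2.23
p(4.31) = -6.31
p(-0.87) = -1.13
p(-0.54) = -1.46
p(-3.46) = 1.46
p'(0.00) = -1.00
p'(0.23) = -1.00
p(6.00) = -8.00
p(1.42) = -3.42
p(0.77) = -2.77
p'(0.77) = -1.00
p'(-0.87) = -1.00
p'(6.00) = -1.00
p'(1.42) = -1.00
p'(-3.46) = -1.00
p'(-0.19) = -1.00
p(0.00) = -2.00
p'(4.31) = -1.00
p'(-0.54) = -1.00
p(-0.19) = -1.81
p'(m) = -1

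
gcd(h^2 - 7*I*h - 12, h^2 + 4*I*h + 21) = h - 3*I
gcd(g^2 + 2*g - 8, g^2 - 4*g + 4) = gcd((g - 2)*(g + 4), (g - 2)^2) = g - 2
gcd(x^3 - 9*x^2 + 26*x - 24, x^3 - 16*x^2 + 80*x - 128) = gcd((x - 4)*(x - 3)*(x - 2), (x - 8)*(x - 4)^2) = x - 4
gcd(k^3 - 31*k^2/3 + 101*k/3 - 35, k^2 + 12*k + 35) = 1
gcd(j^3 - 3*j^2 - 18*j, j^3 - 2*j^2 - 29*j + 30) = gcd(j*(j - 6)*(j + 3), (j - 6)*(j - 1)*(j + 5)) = j - 6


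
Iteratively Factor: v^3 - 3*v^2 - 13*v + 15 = (v - 5)*(v^2 + 2*v - 3) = (v - 5)*(v + 3)*(v - 1)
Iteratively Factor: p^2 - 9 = (p - 3)*(p + 3)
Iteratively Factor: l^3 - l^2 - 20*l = (l + 4)*(l^2 - 5*l) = l*(l + 4)*(l - 5)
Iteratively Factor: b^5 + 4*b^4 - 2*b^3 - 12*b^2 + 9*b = (b - 1)*(b^4 + 5*b^3 + 3*b^2 - 9*b) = (b - 1)^2*(b^3 + 6*b^2 + 9*b) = b*(b - 1)^2*(b^2 + 6*b + 9) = b*(b - 1)^2*(b + 3)*(b + 3)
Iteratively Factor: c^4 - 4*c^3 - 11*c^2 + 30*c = (c + 3)*(c^3 - 7*c^2 + 10*c) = (c - 5)*(c + 3)*(c^2 - 2*c) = c*(c - 5)*(c + 3)*(c - 2)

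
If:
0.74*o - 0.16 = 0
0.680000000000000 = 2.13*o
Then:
No Solution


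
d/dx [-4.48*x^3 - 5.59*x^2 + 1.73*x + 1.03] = -13.44*x^2 - 11.18*x + 1.73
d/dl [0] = 0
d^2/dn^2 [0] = 0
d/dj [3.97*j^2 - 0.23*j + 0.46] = 7.94*j - 0.23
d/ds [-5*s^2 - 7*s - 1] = -10*s - 7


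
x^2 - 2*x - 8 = (x - 4)*(x + 2)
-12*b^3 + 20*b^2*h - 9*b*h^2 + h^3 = (-6*b + h)*(-2*b + h)*(-b + h)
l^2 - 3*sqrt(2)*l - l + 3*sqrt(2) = (l - 1)*(l - 3*sqrt(2))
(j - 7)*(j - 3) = j^2 - 10*j + 21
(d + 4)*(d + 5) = d^2 + 9*d + 20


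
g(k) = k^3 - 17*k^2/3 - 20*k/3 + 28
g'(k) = 3*k^2 - 34*k/3 - 20/3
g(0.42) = 24.27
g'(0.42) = -10.90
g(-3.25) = -44.52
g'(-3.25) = 61.85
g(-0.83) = 29.06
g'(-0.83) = 4.81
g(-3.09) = -35.01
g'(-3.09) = 57.00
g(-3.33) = -49.56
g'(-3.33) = 64.34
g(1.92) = 1.39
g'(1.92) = -17.37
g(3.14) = -17.85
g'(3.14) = -12.67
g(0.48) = 23.60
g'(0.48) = -11.42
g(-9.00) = -1100.00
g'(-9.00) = 338.33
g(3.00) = -16.00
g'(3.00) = -13.67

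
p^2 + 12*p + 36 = (p + 6)^2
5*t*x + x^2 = x*(5*t + x)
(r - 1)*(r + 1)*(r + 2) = r^3 + 2*r^2 - r - 2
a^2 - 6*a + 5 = (a - 5)*(a - 1)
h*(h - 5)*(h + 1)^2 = h^4 - 3*h^3 - 9*h^2 - 5*h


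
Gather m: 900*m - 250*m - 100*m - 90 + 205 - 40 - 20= 550*m + 55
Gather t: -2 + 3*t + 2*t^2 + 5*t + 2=2*t^2 + 8*t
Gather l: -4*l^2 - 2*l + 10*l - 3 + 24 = -4*l^2 + 8*l + 21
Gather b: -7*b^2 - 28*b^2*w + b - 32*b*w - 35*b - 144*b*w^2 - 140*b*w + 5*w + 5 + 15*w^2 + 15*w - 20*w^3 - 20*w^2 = b^2*(-28*w - 7) + b*(-144*w^2 - 172*w - 34) - 20*w^3 - 5*w^2 + 20*w + 5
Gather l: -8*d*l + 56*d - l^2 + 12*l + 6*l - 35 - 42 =56*d - l^2 + l*(18 - 8*d) - 77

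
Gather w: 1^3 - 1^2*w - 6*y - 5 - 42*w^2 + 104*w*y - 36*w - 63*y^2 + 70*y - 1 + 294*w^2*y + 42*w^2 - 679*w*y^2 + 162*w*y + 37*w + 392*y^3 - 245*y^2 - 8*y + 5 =294*w^2*y + w*(-679*y^2 + 266*y) + 392*y^3 - 308*y^2 + 56*y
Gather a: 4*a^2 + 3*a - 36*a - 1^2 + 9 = 4*a^2 - 33*a + 8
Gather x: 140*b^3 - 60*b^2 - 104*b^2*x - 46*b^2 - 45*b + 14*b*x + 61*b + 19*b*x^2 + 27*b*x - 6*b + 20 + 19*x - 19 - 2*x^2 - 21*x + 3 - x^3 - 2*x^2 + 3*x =140*b^3 - 106*b^2 + 10*b - x^3 + x^2*(19*b - 4) + x*(-104*b^2 + 41*b + 1) + 4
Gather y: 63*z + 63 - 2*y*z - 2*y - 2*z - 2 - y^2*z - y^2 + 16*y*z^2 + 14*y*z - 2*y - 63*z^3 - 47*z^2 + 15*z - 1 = y^2*(-z - 1) + y*(16*z^2 + 12*z - 4) - 63*z^3 - 47*z^2 + 76*z + 60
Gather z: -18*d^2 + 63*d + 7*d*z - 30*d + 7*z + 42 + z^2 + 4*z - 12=-18*d^2 + 33*d + z^2 + z*(7*d + 11) + 30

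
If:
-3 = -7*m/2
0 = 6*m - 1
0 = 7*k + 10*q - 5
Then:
No Solution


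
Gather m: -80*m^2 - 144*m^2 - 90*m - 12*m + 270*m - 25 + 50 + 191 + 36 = -224*m^2 + 168*m + 252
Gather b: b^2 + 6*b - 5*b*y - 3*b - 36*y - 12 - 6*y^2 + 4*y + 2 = b^2 + b*(3 - 5*y) - 6*y^2 - 32*y - 10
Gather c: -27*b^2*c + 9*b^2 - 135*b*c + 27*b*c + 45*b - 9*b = 9*b^2 + 36*b + c*(-27*b^2 - 108*b)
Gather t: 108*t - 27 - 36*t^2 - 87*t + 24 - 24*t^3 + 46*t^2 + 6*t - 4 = -24*t^3 + 10*t^2 + 27*t - 7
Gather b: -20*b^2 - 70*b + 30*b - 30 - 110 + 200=-20*b^2 - 40*b + 60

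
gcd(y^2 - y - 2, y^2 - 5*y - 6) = y + 1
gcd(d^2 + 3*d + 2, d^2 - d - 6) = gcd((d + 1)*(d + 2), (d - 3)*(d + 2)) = d + 2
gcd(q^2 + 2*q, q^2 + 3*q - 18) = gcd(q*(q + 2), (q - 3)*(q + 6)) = 1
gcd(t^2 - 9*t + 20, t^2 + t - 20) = t - 4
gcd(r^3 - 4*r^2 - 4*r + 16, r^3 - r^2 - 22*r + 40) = r^2 - 6*r + 8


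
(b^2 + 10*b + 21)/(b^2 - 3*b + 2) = (b^2 + 10*b + 21)/(b^2 - 3*b + 2)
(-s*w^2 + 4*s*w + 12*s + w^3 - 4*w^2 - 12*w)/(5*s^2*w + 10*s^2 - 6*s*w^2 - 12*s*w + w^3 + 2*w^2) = (6 - w)/(5*s - w)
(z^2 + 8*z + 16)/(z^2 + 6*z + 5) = (z^2 + 8*z + 16)/(z^2 + 6*z + 5)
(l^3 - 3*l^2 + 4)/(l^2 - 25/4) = 4*(l^3 - 3*l^2 + 4)/(4*l^2 - 25)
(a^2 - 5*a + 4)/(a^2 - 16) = (a - 1)/(a + 4)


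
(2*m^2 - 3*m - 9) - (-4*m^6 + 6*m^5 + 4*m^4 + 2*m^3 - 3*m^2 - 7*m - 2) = 4*m^6 - 6*m^5 - 4*m^4 - 2*m^3 + 5*m^2 + 4*m - 7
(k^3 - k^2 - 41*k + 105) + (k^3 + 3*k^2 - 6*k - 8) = 2*k^3 + 2*k^2 - 47*k + 97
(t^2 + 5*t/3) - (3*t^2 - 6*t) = -2*t^2 + 23*t/3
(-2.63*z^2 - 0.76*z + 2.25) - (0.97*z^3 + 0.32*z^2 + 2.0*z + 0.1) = -0.97*z^3 - 2.95*z^2 - 2.76*z + 2.15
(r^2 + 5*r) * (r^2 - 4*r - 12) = r^4 + r^3 - 32*r^2 - 60*r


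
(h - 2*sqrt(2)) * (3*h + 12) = 3*h^2 - 6*sqrt(2)*h + 12*h - 24*sqrt(2)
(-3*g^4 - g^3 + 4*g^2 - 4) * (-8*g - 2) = 24*g^5 + 14*g^4 - 30*g^3 - 8*g^2 + 32*g + 8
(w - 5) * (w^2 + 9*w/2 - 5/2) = w^3 - w^2/2 - 25*w + 25/2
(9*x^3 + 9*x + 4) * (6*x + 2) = 54*x^4 + 18*x^3 + 54*x^2 + 42*x + 8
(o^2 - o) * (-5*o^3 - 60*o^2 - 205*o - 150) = -5*o^5 - 55*o^4 - 145*o^3 + 55*o^2 + 150*o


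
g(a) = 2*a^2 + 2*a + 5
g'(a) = 4*a + 2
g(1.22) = 10.42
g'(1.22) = 6.88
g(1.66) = 13.83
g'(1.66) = 8.64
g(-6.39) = 73.88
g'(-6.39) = -23.56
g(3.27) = 32.93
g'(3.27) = 15.08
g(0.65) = 7.14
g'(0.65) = 4.60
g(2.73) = 25.37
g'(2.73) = 12.92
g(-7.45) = 101.10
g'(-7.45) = -27.80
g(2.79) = 26.15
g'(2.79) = 13.16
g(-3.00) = 17.00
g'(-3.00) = -10.00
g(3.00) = 29.00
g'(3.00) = 14.00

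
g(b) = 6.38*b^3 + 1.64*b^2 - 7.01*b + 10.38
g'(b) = 19.14*b^2 + 3.28*b - 7.01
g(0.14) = 9.45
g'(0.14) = -6.18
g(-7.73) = -2784.30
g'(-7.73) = 1111.31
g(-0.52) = 13.57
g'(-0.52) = -3.54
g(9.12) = 4922.41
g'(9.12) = 1614.86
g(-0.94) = 13.12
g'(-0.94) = 6.82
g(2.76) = 137.66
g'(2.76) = 147.84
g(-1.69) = -3.88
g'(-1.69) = 42.11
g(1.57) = 28.11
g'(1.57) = 45.32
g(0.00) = 10.38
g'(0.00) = -7.01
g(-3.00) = -126.09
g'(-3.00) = 155.41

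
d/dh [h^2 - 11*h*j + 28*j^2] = 2*h - 11*j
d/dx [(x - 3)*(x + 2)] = 2*x - 1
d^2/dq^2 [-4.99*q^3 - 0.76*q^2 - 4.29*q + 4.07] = -29.94*q - 1.52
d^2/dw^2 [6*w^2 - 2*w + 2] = 12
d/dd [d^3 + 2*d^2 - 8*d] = 3*d^2 + 4*d - 8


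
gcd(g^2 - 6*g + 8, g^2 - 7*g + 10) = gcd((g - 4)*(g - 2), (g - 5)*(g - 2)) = g - 2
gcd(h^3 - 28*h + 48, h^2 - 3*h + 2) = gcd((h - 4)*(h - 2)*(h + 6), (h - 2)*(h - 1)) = h - 2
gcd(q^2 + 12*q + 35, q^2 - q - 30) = q + 5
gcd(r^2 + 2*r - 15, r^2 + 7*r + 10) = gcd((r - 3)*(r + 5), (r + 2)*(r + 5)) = r + 5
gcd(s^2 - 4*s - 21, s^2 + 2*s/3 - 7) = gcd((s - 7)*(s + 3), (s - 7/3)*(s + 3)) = s + 3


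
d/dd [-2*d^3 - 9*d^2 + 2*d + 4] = -6*d^2 - 18*d + 2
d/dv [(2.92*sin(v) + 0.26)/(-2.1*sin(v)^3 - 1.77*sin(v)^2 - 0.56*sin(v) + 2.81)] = (12.264*sin(v)^3 + 6.8064*sin(v)^2 + 0.9204*sin(v) + 8.3508)*cos(v)/(4.41*sin(v)^6 + 7.434*sin(v)^5 + 5.4849*sin(v)^4 - 9.8196*sin(v)^3 - 9.6338*sin(v)^2 - 3.1472*sin(v) + 7.8961)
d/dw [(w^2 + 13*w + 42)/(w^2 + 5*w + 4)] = 2*(-4*w^2 - 38*w - 79)/(w^4 + 10*w^3 + 33*w^2 + 40*w + 16)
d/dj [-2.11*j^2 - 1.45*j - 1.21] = -4.22*j - 1.45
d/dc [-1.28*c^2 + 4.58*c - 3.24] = 4.58 - 2.56*c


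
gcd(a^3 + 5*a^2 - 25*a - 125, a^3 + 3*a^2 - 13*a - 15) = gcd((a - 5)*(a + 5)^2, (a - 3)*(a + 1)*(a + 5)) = a + 5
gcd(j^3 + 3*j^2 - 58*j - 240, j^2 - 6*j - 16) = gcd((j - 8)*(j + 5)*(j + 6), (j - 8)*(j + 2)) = j - 8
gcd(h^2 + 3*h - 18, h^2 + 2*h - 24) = h + 6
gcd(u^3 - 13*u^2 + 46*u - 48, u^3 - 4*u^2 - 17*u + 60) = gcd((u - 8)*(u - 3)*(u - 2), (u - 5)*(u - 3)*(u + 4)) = u - 3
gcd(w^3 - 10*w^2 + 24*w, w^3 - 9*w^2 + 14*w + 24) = w^2 - 10*w + 24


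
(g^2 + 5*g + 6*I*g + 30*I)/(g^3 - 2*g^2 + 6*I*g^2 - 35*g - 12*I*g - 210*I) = 1/(g - 7)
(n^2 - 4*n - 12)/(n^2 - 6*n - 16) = (n - 6)/(n - 8)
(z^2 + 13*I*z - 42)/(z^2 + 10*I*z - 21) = (z + 6*I)/(z + 3*I)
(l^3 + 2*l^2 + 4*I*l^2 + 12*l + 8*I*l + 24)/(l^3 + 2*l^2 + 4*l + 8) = (l + 6*I)/(l + 2*I)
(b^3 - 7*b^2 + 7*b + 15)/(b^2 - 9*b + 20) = (b^2 - 2*b - 3)/(b - 4)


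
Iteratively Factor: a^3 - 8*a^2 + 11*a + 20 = (a + 1)*(a^2 - 9*a + 20) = (a - 4)*(a + 1)*(a - 5)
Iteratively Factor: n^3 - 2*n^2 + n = (n)*(n^2 - 2*n + 1) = n*(n - 1)*(n - 1)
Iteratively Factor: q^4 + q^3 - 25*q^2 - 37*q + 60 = (q + 3)*(q^3 - 2*q^2 - 19*q + 20) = (q + 3)*(q + 4)*(q^2 - 6*q + 5) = (q - 5)*(q + 3)*(q + 4)*(q - 1)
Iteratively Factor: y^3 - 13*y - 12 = (y - 4)*(y^2 + 4*y + 3) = (y - 4)*(y + 3)*(y + 1)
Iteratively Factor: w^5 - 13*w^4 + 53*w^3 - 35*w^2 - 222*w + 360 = (w - 3)*(w^4 - 10*w^3 + 23*w^2 + 34*w - 120) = (w - 5)*(w - 3)*(w^3 - 5*w^2 - 2*w + 24) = (w - 5)*(w - 3)^2*(w^2 - 2*w - 8) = (w - 5)*(w - 3)^2*(w + 2)*(w - 4)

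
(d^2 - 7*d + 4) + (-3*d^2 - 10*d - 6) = -2*d^2 - 17*d - 2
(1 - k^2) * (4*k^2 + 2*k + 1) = -4*k^4 - 2*k^3 + 3*k^2 + 2*k + 1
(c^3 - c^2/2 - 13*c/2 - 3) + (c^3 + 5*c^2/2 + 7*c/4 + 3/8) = 2*c^3 + 2*c^2 - 19*c/4 - 21/8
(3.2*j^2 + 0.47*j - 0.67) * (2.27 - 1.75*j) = -5.6*j^3 + 6.4415*j^2 + 2.2394*j - 1.5209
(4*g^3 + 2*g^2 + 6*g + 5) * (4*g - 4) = 16*g^4 - 8*g^3 + 16*g^2 - 4*g - 20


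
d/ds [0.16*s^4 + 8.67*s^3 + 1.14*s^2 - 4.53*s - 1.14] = 0.64*s^3 + 26.01*s^2 + 2.28*s - 4.53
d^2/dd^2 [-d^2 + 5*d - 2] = -2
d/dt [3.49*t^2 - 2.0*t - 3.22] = 6.98*t - 2.0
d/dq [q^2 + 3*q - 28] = 2*q + 3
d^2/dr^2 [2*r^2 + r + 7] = 4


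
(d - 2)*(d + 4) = d^2 + 2*d - 8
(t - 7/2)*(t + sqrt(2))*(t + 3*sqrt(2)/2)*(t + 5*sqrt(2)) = t^4 - 7*t^3/2 + 15*sqrt(2)*t^3/2 - 105*sqrt(2)*t^2/4 + 28*t^2 - 98*t + 15*sqrt(2)*t - 105*sqrt(2)/2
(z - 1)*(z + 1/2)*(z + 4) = z^3 + 7*z^2/2 - 5*z/2 - 2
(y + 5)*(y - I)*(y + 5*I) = y^3 + 5*y^2 + 4*I*y^2 + 5*y + 20*I*y + 25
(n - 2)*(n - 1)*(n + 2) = n^3 - n^2 - 4*n + 4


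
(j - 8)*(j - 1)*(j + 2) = j^3 - 7*j^2 - 10*j + 16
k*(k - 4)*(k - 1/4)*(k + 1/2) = k^4 - 15*k^3/4 - 9*k^2/8 + k/2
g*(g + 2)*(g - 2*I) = g^3 + 2*g^2 - 2*I*g^2 - 4*I*g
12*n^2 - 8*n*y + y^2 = (-6*n + y)*(-2*n + y)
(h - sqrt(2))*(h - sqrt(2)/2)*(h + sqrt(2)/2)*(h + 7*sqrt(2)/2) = h^4 + 5*sqrt(2)*h^3/2 - 15*h^2/2 - 5*sqrt(2)*h/4 + 7/2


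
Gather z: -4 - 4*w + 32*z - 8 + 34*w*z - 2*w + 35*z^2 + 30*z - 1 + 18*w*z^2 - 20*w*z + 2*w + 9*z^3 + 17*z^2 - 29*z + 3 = -4*w + 9*z^3 + z^2*(18*w + 52) + z*(14*w + 33) - 10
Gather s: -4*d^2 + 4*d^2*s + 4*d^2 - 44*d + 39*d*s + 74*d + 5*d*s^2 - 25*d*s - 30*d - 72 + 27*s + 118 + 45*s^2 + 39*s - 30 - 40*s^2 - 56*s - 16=s^2*(5*d + 5) + s*(4*d^2 + 14*d + 10)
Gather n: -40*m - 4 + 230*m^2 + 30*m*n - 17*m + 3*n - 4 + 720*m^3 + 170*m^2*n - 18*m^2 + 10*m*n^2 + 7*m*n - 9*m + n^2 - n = 720*m^3 + 212*m^2 - 66*m + n^2*(10*m + 1) + n*(170*m^2 + 37*m + 2) - 8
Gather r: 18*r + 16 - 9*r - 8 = 9*r + 8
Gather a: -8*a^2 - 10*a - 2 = -8*a^2 - 10*a - 2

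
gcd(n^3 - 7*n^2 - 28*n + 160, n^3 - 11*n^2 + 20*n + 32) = n^2 - 12*n + 32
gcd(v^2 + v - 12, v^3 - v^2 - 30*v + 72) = v - 3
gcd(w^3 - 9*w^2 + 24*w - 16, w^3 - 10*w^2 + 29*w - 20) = w^2 - 5*w + 4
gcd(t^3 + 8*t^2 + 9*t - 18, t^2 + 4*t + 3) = t + 3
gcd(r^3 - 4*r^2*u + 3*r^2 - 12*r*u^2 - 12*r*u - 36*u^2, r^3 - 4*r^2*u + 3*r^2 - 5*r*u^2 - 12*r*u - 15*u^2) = r + 3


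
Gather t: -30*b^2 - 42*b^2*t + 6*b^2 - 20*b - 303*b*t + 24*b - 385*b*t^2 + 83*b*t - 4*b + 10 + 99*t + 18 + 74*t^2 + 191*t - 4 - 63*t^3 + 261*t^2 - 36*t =-24*b^2 - 63*t^3 + t^2*(335 - 385*b) + t*(-42*b^2 - 220*b + 254) + 24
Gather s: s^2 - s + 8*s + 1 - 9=s^2 + 7*s - 8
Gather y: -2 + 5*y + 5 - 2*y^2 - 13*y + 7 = -2*y^2 - 8*y + 10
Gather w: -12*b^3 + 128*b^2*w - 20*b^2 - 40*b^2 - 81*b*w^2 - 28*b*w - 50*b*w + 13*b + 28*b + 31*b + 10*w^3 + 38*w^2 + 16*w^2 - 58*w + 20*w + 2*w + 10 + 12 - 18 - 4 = -12*b^3 - 60*b^2 + 72*b + 10*w^3 + w^2*(54 - 81*b) + w*(128*b^2 - 78*b - 36)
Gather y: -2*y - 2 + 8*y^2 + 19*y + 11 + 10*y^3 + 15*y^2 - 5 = 10*y^3 + 23*y^2 + 17*y + 4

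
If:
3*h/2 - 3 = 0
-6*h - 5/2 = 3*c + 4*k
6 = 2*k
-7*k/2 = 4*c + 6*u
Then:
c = -53/6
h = 2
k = 3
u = 149/36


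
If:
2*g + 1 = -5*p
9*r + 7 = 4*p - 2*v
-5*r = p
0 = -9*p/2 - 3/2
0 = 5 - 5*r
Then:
No Solution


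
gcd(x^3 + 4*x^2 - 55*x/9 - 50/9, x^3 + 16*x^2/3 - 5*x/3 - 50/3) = x^2 + 10*x/3 - 25/3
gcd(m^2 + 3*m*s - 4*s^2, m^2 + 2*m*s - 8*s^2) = m + 4*s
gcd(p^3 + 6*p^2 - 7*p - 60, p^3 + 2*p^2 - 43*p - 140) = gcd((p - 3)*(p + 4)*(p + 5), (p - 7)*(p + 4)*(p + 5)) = p^2 + 9*p + 20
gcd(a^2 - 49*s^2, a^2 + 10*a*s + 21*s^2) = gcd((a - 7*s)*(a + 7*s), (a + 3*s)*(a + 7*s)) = a + 7*s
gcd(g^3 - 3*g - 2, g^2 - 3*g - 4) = g + 1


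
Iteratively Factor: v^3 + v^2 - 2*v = (v - 1)*(v^2 + 2*v) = v*(v - 1)*(v + 2)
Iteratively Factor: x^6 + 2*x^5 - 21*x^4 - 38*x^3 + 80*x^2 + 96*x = (x - 4)*(x^5 + 6*x^4 + 3*x^3 - 26*x^2 - 24*x) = (x - 4)*(x + 1)*(x^4 + 5*x^3 - 2*x^2 - 24*x) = (x - 4)*(x - 2)*(x + 1)*(x^3 + 7*x^2 + 12*x) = (x - 4)*(x - 2)*(x + 1)*(x + 4)*(x^2 + 3*x) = x*(x - 4)*(x - 2)*(x + 1)*(x + 4)*(x + 3)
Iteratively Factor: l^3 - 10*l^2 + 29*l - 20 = (l - 4)*(l^2 - 6*l + 5) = (l - 5)*(l - 4)*(l - 1)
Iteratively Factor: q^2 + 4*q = (q + 4)*(q)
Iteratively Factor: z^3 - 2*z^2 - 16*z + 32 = (z + 4)*(z^2 - 6*z + 8) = (z - 2)*(z + 4)*(z - 4)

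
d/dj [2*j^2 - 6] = 4*j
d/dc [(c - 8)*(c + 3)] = 2*c - 5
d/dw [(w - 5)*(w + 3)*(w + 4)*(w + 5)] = 4*w^3 + 21*w^2 - 26*w - 175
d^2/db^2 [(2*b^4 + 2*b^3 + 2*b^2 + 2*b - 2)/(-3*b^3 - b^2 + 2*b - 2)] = 4*(-13*b^6 - 21*b^5 + 45*b^4 + 87*b^3 + 15*b^2 - 30*b - 6)/(27*b^9 + 27*b^8 - 45*b^7 + 19*b^6 + 66*b^5 - 54*b^4 + 4*b^3 + 36*b^2 - 24*b + 8)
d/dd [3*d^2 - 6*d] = 6*d - 6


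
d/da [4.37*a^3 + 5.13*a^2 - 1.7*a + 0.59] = 13.11*a^2 + 10.26*a - 1.7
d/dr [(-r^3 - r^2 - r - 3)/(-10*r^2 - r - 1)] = 2*(5*r^4 + r^3 - 3*r^2 - 29*r - 1)/(100*r^4 + 20*r^3 + 21*r^2 + 2*r + 1)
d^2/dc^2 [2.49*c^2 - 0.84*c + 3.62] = 4.98000000000000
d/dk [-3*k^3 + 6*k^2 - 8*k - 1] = -9*k^2 + 12*k - 8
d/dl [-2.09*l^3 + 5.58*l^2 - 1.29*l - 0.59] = -6.27*l^2 + 11.16*l - 1.29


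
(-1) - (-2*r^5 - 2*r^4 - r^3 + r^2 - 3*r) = 2*r^5 + 2*r^4 + r^3 - r^2 + 3*r - 1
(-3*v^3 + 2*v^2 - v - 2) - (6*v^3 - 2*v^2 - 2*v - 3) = -9*v^3 + 4*v^2 + v + 1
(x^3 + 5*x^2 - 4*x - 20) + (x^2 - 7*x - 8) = x^3 + 6*x^2 - 11*x - 28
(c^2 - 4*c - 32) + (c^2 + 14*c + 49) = 2*c^2 + 10*c + 17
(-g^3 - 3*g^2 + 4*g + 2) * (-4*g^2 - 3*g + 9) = 4*g^5 + 15*g^4 - 16*g^3 - 47*g^2 + 30*g + 18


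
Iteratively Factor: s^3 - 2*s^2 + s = (s)*(s^2 - 2*s + 1) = s*(s - 1)*(s - 1)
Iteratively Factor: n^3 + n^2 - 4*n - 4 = (n + 2)*(n^2 - n - 2) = (n + 1)*(n + 2)*(n - 2)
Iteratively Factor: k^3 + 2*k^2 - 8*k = (k - 2)*(k^2 + 4*k) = (k - 2)*(k + 4)*(k)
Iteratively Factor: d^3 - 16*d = (d - 4)*(d^2 + 4*d) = (d - 4)*(d + 4)*(d)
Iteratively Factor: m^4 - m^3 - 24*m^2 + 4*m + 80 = (m + 2)*(m^3 - 3*m^2 - 18*m + 40) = (m - 5)*(m + 2)*(m^2 + 2*m - 8) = (m - 5)*(m + 2)*(m + 4)*(m - 2)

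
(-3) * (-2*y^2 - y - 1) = 6*y^2 + 3*y + 3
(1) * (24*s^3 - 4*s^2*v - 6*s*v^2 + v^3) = 24*s^3 - 4*s^2*v - 6*s*v^2 + v^3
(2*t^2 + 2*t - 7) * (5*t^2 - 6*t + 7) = 10*t^4 - 2*t^3 - 33*t^2 + 56*t - 49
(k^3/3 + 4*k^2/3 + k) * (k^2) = k^5/3 + 4*k^4/3 + k^3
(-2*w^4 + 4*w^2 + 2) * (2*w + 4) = -4*w^5 - 8*w^4 + 8*w^3 + 16*w^2 + 4*w + 8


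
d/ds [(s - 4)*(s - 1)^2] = 3*(s - 3)*(s - 1)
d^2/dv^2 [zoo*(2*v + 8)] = 0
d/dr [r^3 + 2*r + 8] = 3*r^2 + 2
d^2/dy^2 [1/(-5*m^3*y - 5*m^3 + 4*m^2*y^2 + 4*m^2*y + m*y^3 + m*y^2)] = 2*(-(4*m + 3*y + 1)*(-5*m^2*y - 5*m^2 + 4*m*y^2 + 4*m*y + y^3 + y^2) + (-5*m^2 + 8*m*y + 4*m + 3*y^2 + 2*y)^2)/(m*(-5*m^2*y - 5*m^2 + 4*m*y^2 + 4*m*y + y^3 + y^2)^3)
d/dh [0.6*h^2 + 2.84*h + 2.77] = 1.2*h + 2.84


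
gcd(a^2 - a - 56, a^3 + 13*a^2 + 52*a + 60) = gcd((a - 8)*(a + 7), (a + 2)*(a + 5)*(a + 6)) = 1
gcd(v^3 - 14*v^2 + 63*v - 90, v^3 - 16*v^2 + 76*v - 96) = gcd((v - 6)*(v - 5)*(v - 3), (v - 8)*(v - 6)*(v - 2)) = v - 6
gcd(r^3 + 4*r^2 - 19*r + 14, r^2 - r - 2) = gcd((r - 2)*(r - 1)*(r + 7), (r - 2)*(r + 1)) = r - 2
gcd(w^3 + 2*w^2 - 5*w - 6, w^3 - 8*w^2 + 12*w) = w - 2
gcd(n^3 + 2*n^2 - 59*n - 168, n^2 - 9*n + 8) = n - 8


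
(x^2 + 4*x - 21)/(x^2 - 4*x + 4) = (x^2 + 4*x - 21)/(x^2 - 4*x + 4)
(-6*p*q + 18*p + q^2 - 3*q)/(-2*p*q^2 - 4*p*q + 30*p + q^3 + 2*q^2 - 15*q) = (6*p - q)/(2*p*q + 10*p - q^2 - 5*q)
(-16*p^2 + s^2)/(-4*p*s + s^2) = (4*p + s)/s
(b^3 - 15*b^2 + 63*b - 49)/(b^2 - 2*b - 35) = (b^2 - 8*b + 7)/(b + 5)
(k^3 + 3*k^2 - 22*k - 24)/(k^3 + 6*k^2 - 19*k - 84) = (k^2 + 7*k + 6)/(k^2 + 10*k + 21)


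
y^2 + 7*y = y*(y + 7)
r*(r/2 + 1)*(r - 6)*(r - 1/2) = r^4/2 - 9*r^3/4 - 5*r^2 + 3*r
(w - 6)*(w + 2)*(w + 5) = w^3 + w^2 - 32*w - 60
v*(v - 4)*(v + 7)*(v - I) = v^4 + 3*v^3 - I*v^3 - 28*v^2 - 3*I*v^2 + 28*I*v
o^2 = o^2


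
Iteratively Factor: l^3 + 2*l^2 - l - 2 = (l - 1)*(l^2 + 3*l + 2) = (l - 1)*(l + 2)*(l + 1)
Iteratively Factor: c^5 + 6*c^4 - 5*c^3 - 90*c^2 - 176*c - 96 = (c + 2)*(c^4 + 4*c^3 - 13*c^2 - 64*c - 48) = (c + 2)*(c + 4)*(c^3 - 13*c - 12) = (c + 1)*(c + 2)*(c + 4)*(c^2 - c - 12) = (c + 1)*(c + 2)*(c + 3)*(c + 4)*(c - 4)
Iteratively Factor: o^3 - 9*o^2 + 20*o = (o - 4)*(o^2 - 5*o) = o*(o - 4)*(o - 5)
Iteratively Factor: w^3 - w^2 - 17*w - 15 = (w + 1)*(w^2 - 2*w - 15) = (w + 1)*(w + 3)*(w - 5)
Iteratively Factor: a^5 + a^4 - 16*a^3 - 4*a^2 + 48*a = (a)*(a^4 + a^3 - 16*a^2 - 4*a + 48) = a*(a + 4)*(a^3 - 3*a^2 - 4*a + 12) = a*(a + 2)*(a + 4)*(a^2 - 5*a + 6) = a*(a - 3)*(a + 2)*(a + 4)*(a - 2)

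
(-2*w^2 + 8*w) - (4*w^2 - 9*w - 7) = -6*w^2 + 17*w + 7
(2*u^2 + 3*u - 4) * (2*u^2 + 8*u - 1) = 4*u^4 + 22*u^3 + 14*u^2 - 35*u + 4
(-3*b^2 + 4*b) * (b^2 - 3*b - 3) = -3*b^4 + 13*b^3 - 3*b^2 - 12*b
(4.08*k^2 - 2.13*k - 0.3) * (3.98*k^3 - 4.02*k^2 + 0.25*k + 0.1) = 16.2384*k^5 - 24.879*k^4 + 8.3886*k^3 + 1.0815*k^2 - 0.288*k - 0.03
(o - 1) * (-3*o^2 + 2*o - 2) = -3*o^3 + 5*o^2 - 4*o + 2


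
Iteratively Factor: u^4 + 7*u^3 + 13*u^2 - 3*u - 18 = (u + 3)*(u^3 + 4*u^2 + u - 6) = (u + 3)^2*(u^2 + u - 2) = (u - 1)*(u + 3)^2*(u + 2)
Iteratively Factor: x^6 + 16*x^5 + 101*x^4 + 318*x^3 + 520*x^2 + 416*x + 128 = (x + 4)*(x^5 + 12*x^4 + 53*x^3 + 106*x^2 + 96*x + 32) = (x + 4)^2*(x^4 + 8*x^3 + 21*x^2 + 22*x + 8) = (x + 4)^3*(x^3 + 4*x^2 + 5*x + 2) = (x + 1)*(x + 4)^3*(x^2 + 3*x + 2) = (x + 1)*(x + 2)*(x + 4)^3*(x + 1)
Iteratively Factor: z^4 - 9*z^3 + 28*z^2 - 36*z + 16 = (z - 2)*(z^3 - 7*z^2 + 14*z - 8) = (z - 2)^2*(z^2 - 5*z + 4) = (z - 2)^2*(z - 1)*(z - 4)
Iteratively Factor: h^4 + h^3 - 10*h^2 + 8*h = (h)*(h^3 + h^2 - 10*h + 8) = h*(h - 2)*(h^2 + 3*h - 4) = h*(h - 2)*(h - 1)*(h + 4)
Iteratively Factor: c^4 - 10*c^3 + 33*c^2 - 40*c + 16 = (c - 1)*(c^3 - 9*c^2 + 24*c - 16) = (c - 1)^2*(c^2 - 8*c + 16) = (c - 4)*(c - 1)^2*(c - 4)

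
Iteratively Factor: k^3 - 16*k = (k)*(k^2 - 16) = k*(k + 4)*(k - 4)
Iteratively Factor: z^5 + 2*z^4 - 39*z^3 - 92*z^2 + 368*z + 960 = (z - 4)*(z^4 + 6*z^3 - 15*z^2 - 152*z - 240) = (z - 4)*(z + 3)*(z^3 + 3*z^2 - 24*z - 80) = (z - 4)*(z + 3)*(z + 4)*(z^2 - z - 20) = (z - 5)*(z - 4)*(z + 3)*(z + 4)*(z + 4)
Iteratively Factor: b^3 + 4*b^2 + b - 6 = (b - 1)*(b^2 + 5*b + 6) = (b - 1)*(b + 2)*(b + 3)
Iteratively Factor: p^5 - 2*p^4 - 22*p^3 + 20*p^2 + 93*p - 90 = (p + 3)*(p^4 - 5*p^3 - 7*p^2 + 41*p - 30) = (p - 1)*(p + 3)*(p^3 - 4*p^2 - 11*p + 30) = (p - 5)*(p - 1)*(p + 3)*(p^2 + p - 6) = (p - 5)*(p - 1)*(p + 3)^2*(p - 2)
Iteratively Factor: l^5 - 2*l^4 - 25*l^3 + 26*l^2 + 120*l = (l + 4)*(l^4 - 6*l^3 - l^2 + 30*l) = l*(l + 4)*(l^3 - 6*l^2 - l + 30) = l*(l - 5)*(l + 4)*(l^2 - l - 6) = l*(l - 5)*(l - 3)*(l + 4)*(l + 2)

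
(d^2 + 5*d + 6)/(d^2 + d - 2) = (d + 3)/(d - 1)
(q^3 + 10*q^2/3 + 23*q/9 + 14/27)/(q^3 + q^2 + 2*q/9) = (q + 7/3)/q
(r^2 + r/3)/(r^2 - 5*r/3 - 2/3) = r/(r - 2)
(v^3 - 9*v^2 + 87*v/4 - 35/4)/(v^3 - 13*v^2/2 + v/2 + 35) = (v - 1/2)/(v + 2)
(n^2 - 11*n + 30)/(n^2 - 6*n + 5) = (n - 6)/(n - 1)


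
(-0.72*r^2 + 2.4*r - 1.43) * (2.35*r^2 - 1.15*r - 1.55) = -1.692*r^4 + 6.468*r^3 - 5.0045*r^2 - 2.0755*r + 2.2165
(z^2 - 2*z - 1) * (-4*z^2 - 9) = -4*z^4 + 8*z^3 - 5*z^2 + 18*z + 9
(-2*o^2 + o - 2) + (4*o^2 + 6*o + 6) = 2*o^2 + 7*o + 4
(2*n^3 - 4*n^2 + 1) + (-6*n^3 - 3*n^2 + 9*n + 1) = -4*n^3 - 7*n^2 + 9*n + 2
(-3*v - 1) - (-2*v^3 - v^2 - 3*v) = 2*v^3 + v^2 - 1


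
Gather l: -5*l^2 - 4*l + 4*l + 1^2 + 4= 5 - 5*l^2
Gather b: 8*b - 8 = 8*b - 8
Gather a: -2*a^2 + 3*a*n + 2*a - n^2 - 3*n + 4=-2*a^2 + a*(3*n + 2) - n^2 - 3*n + 4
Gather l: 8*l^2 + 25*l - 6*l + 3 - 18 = 8*l^2 + 19*l - 15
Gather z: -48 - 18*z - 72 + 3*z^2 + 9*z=3*z^2 - 9*z - 120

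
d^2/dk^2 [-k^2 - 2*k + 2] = -2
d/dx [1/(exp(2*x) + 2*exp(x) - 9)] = -2*(exp(x) + 1)*exp(x)/(exp(2*x) + 2*exp(x) - 9)^2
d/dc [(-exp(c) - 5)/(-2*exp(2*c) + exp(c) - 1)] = (-(exp(c) + 5)*(4*exp(c) - 1) + 2*exp(2*c) - exp(c) + 1)*exp(c)/(2*exp(2*c) - exp(c) + 1)^2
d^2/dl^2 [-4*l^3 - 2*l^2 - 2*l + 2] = -24*l - 4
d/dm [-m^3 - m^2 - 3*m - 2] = -3*m^2 - 2*m - 3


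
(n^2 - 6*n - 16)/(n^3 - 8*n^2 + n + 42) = (n - 8)/(n^2 - 10*n + 21)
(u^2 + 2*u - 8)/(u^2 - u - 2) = (u + 4)/(u + 1)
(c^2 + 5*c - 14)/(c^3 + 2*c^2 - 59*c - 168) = (c - 2)/(c^2 - 5*c - 24)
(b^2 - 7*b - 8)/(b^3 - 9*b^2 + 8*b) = (b + 1)/(b*(b - 1))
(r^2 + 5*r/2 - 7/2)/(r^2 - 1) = (r + 7/2)/(r + 1)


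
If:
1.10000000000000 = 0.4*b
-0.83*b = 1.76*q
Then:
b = 2.75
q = -1.30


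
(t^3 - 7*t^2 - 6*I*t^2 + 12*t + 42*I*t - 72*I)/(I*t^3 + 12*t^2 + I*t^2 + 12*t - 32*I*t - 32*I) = (-I*t^3 + t^2*(-6 + 7*I) + t*(42 - 12*I) - 72)/(t^3 + t^2*(1 - 12*I) + t*(-32 - 12*I) - 32)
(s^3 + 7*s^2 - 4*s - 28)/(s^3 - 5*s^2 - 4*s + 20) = (s + 7)/(s - 5)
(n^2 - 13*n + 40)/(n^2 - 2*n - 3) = (-n^2 + 13*n - 40)/(-n^2 + 2*n + 3)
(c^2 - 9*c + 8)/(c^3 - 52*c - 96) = (c - 1)/(c^2 + 8*c + 12)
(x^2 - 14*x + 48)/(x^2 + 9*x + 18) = (x^2 - 14*x + 48)/(x^2 + 9*x + 18)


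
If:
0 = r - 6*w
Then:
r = 6*w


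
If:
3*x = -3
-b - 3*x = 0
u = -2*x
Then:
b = 3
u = 2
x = -1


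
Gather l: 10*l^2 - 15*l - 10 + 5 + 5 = 10*l^2 - 15*l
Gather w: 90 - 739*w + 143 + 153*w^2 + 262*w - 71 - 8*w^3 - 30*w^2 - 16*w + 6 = -8*w^3 + 123*w^2 - 493*w + 168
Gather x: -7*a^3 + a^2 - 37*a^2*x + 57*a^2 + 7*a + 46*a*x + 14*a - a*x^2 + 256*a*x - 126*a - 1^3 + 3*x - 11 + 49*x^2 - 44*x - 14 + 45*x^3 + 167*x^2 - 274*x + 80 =-7*a^3 + 58*a^2 - 105*a + 45*x^3 + x^2*(216 - a) + x*(-37*a^2 + 302*a - 315) + 54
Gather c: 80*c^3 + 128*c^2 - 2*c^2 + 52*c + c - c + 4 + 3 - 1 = 80*c^3 + 126*c^2 + 52*c + 6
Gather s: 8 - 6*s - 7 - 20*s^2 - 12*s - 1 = -20*s^2 - 18*s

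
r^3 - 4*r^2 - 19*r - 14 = (r - 7)*(r + 1)*(r + 2)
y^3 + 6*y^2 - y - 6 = (y - 1)*(y + 1)*(y + 6)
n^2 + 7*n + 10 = (n + 2)*(n + 5)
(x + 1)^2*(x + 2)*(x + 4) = x^4 + 8*x^3 + 21*x^2 + 22*x + 8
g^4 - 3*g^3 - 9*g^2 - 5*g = g*(g - 5)*(g + 1)^2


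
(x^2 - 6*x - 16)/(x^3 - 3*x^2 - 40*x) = (x + 2)/(x*(x + 5))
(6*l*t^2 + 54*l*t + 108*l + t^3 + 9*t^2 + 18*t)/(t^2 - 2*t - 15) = (6*l*t + 36*l + t^2 + 6*t)/(t - 5)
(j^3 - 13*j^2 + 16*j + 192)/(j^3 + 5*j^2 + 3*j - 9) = (j^2 - 16*j + 64)/(j^2 + 2*j - 3)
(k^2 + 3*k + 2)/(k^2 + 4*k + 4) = (k + 1)/(k + 2)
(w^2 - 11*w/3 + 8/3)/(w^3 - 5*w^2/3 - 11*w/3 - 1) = (-3*w^2 + 11*w - 8)/(-3*w^3 + 5*w^2 + 11*w + 3)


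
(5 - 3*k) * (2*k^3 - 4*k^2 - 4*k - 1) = -6*k^4 + 22*k^3 - 8*k^2 - 17*k - 5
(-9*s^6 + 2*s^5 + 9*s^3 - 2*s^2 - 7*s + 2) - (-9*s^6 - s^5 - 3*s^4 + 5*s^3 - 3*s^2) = 3*s^5 + 3*s^4 + 4*s^3 + s^2 - 7*s + 2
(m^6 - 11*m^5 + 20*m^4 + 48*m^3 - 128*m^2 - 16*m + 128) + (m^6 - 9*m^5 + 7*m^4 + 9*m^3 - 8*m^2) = 2*m^6 - 20*m^5 + 27*m^4 + 57*m^3 - 136*m^2 - 16*m + 128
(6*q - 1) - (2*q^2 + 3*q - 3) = -2*q^2 + 3*q + 2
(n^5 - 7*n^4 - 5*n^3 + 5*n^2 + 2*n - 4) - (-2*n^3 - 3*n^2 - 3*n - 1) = n^5 - 7*n^4 - 3*n^3 + 8*n^2 + 5*n - 3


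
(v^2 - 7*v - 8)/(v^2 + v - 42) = (v^2 - 7*v - 8)/(v^2 + v - 42)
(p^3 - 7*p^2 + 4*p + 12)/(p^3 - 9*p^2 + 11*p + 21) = (p^2 - 8*p + 12)/(p^2 - 10*p + 21)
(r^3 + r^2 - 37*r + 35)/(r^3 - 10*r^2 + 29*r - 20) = (r + 7)/(r - 4)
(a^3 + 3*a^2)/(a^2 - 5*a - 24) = a^2/(a - 8)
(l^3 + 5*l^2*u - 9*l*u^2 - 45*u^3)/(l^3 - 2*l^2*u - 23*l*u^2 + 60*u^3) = (-l - 3*u)/(-l + 4*u)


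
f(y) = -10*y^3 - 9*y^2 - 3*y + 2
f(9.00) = -8044.00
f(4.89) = -1397.18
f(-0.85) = 4.19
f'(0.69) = -29.70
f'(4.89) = -808.38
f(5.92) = -2405.92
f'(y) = -30*y^2 - 18*y - 3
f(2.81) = -299.38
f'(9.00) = -2595.00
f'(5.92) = -1160.95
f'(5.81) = -1120.26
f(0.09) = 1.65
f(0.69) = -7.64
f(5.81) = -2280.46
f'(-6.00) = -975.00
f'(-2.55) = -152.18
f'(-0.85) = -9.38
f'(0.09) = -4.86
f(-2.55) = 116.94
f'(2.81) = -290.46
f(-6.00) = 1856.00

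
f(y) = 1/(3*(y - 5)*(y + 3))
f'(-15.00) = 0.00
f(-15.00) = 0.00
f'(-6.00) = 0.00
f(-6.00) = 0.01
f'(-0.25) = 0.00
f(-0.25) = -0.02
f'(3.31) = -0.01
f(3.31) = -0.03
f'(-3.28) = 0.53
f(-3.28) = 0.14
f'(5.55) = -0.14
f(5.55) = 0.07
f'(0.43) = 0.00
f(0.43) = -0.02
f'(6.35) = -0.02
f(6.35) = 0.03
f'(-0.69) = 0.01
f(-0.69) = -0.03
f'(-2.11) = 0.05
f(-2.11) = -0.05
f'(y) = -1/(3*(y - 5)*(y + 3)^2) - 1/(3*(y - 5)^2*(y + 3)) = 2*(1 - y)/(3*(y^4 - 4*y^3 - 26*y^2 + 60*y + 225))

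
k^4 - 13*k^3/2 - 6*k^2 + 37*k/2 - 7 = (k - 7)*(k - 1)*(k - 1/2)*(k + 2)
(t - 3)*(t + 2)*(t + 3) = t^3 + 2*t^2 - 9*t - 18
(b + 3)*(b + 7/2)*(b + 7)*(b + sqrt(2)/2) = b^4 + sqrt(2)*b^3/2 + 27*b^3/2 + 27*sqrt(2)*b^2/4 + 56*b^2 + 28*sqrt(2)*b + 147*b/2 + 147*sqrt(2)/4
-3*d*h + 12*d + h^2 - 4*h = (-3*d + h)*(h - 4)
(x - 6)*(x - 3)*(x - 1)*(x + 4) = x^4 - 6*x^3 - 13*x^2 + 90*x - 72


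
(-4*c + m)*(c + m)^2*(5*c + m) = -20*c^4 - 39*c^3*m - 17*c^2*m^2 + 3*c*m^3 + m^4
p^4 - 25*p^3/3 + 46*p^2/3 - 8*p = p*(p - 6)*(p - 4/3)*(p - 1)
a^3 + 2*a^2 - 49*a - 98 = (a - 7)*(a + 2)*(a + 7)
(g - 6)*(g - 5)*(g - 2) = g^3 - 13*g^2 + 52*g - 60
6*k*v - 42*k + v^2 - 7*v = (6*k + v)*(v - 7)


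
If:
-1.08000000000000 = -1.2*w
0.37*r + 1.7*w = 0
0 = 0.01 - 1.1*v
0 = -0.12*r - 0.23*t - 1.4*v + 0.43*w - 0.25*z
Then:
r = -4.14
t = 3.78473453690845 - 1.08695652173913*z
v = 0.01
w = 0.90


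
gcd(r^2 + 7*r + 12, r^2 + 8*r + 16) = r + 4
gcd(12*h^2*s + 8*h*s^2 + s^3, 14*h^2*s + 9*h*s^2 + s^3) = 2*h*s + s^2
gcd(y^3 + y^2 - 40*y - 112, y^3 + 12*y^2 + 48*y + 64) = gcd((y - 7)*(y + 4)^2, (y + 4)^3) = y^2 + 8*y + 16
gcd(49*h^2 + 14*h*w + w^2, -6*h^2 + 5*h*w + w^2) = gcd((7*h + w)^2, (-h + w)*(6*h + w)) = 1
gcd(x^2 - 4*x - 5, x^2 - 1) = x + 1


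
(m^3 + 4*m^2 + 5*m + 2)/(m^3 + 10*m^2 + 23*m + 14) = (m + 1)/(m + 7)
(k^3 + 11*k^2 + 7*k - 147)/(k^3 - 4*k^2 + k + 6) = (k^2 + 14*k + 49)/(k^2 - k - 2)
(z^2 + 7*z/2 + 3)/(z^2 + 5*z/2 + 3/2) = (z + 2)/(z + 1)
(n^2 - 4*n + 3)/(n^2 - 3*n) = (n - 1)/n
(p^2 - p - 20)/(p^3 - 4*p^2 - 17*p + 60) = 1/(p - 3)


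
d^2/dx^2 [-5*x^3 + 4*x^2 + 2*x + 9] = 8 - 30*x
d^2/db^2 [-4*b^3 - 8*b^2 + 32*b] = -24*b - 16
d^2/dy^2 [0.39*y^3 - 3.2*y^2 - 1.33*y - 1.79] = 2.34*y - 6.4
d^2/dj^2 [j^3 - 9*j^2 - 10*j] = 6*j - 18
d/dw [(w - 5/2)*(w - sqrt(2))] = 2*w - 5/2 - sqrt(2)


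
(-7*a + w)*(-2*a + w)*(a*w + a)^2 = 14*a^4*w^2 + 28*a^4*w + 14*a^4 - 9*a^3*w^3 - 18*a^3*w^2 - 9*a^3*w + a^2*w^4 + 2*a^2*w^3 + a^2*w^2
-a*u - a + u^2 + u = (-a + u)*(u + 1)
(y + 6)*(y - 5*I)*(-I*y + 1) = -I*y^3 - 4*y^2 - 6*I*y^2 - 24*y - 5*I*y - 30*I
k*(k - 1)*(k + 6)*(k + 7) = k^4 + 12*k^3 + 29*k^2 - 42*k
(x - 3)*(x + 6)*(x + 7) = x^3 + 10*x^2 + 3*x - 126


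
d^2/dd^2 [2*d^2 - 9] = 4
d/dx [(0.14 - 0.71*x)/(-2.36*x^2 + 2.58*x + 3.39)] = (-1.6756*x^2 + 0.6608*x - 2.7681)/(5.5696*x^4 - 12.1776*x^3 - 9.3444*x^2 + 17.4924*x + 11.4921)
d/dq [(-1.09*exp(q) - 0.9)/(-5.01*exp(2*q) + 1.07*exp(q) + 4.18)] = (-(1.09*exp(q) + 0.9)*(10.02*exp(q) - 1.07) + 5.4609*exp(2*q) - 1.1663*exp(q) - 4.5562)*exp(q)/(-5.01*exp(2*q) + 1.07*exp(q) + 4.18)^2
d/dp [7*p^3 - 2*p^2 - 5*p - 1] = 21*p^2 - 4*p - 5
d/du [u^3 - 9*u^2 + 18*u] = 3*u^2 - 18*u + 18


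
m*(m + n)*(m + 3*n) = m^3 + 4*m^2*n + 3*m*n^2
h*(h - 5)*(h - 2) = h^3 - 7*h^2 + 10*h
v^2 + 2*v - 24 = (v - 4)*(v + 6)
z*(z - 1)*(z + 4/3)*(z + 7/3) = z^4 + 8*z^3/3 - 5*z^2/9 - 28*z/9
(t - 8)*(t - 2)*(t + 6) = t^3 - 4*t^2 - 44*t + 96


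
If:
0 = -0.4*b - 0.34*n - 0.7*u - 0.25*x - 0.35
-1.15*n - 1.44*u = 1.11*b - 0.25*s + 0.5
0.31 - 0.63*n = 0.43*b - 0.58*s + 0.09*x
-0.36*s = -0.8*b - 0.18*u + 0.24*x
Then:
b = 2.61754173291405*x + 0.18289489253231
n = 1.60104290166289*x + 0.378511242008195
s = 3.83482754000114*x + 0.0122532521621658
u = -2.63053039961572*x - 0.788359684708158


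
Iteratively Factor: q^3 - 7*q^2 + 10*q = (q - 5)*(q^2 - 2*q) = (q - 5)*(q - 2)*(q)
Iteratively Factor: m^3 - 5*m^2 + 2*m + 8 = (m - 2)*(m^2 - 3*m - 4) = (m - 4)*(m - 2)*(m + 1)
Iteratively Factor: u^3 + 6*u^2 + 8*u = (u + 2)*(u^2 + 4*u) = u*(u + 2)*(u + 4)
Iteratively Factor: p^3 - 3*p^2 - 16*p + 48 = (p + 4)*(p^2 - 7*p + 12) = (p - 4)*(p + 4)*(p - 3)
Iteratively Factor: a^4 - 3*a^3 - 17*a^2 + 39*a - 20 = (a + 4)*(a^3 - 7*a^2 + 11*a - 5) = (a - 5)*(a + 4)*(a^2 - 2*a + 1) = (a - 5)*(a - 1)*(a + 4)*(a - 1)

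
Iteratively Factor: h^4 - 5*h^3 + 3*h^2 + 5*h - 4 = (h - 1)*(h^3 - 4*h^2 - h + 4) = (h - 1)^2*(h^2 - 3*h - 4) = (h - 4)*(h - 1)^2*(h + 1)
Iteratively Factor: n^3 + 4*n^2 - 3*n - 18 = (n + 3)*(n^2 + n - 6) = (n + 3)^2*(n - 2)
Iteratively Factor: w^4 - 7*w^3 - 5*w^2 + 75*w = (w - 5)*(w^3 - 2*w^2 - 15*w) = (w - 5)^2*(w^2 + 3*w) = (w - 5)^2*(w + 3)*(w)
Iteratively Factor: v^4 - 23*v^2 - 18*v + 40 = (v + 2)*(v^3 - 2*v^2 - 19*v + 20) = (v - 1)*(v + 2)*(v^2 - v - 20) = (v - 1)*(v + 2)*(v + 4)*(v - 5)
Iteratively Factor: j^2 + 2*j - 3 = (j - 1)*(j + 3)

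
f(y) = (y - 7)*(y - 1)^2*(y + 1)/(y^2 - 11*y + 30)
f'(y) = (11 - 2*y)*(y - 7)*(y - 1)^2*(y + 1)/(y^2 - 11*y + 30)^2 + (y - 7)*(y - 1)^2/(y^2 - 11*y + 30) + (y - 7)*(y + 1)*(2*y - 2)/(y^2 - 11*y + 30) + (y - 1)^2*(y + 1)/(y^2 - 11*y + 30) = (2*y^5 - 41*y^4 + 296*y^3 - 794*y^2 + 374*y + 163)/(y^4 - 22*y^3 + 181*y^2 - 660*y + 900)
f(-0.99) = -0.01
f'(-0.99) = -0.75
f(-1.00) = 0.00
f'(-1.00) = -0.76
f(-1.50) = 0.54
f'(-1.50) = -1.43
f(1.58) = -0.31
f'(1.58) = -1.30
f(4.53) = -246.35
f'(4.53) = -776.13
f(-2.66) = 3.24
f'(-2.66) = -3.26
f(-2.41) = 2.48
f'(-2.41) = -2.84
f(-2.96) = 4.29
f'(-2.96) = -3.77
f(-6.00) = 24.13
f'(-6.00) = -9.37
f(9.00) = 106.67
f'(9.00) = 28.44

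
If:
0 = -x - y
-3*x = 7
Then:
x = -7/3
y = 7/3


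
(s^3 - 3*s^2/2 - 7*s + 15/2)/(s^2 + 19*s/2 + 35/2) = (s^2 - 4*s + 3)/(s + 7)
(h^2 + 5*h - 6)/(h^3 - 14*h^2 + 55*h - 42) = (h + 6)/(h^2 - 13*h + 42)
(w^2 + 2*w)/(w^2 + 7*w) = (w + 2)/(w + 7)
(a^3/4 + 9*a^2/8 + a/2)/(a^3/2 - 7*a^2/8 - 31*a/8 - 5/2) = a*(2*a^2 + 9*a + 4)/(4*a^3 - 7*a^2 - 31*a - 20)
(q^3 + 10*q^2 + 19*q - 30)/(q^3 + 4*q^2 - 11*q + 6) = (q + 5)/(q - 1)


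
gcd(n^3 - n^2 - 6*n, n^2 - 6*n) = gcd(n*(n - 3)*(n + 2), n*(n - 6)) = n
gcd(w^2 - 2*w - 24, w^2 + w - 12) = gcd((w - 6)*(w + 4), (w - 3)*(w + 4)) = w + 4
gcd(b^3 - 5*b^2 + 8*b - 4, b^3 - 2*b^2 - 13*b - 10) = 1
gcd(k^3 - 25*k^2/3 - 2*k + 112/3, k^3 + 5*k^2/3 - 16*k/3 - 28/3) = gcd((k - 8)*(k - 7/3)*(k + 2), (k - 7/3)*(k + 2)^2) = k^2 - k/3 - 14/3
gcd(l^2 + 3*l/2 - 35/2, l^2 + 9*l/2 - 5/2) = l + 5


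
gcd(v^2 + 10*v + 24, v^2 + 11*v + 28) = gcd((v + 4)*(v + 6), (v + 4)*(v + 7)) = v + 4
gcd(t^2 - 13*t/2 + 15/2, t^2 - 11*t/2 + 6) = t - 3/2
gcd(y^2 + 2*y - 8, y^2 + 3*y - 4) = y + 4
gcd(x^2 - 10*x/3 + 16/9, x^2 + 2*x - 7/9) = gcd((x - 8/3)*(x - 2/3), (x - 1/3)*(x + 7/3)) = 1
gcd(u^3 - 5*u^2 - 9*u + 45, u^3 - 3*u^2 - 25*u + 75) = u^2 - 8*u + 15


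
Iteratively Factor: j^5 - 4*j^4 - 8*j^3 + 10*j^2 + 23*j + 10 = (j + 1)*(j^4 - 5*j^3 - 3*j^2 + 13*j + 10) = (j + 1)^2*(j^3 - 6*j^2 + 3*j + 10) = (j - 2)*(j + 1)^2*(j^2 - 4*j - 5) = (j - 2)*(j + 1)^3*(j - 5)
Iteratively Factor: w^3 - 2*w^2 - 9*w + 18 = (w - 2)*(w^2 - 9) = (w - 3)*(w - 2)*(w + 3)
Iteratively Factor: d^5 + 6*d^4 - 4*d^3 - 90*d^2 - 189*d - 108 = (d + 3)*(d^4 + 3*d^3 - 13*d^2 - 51*d - 36) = (d + 1)*(d + 3)*(d^3 + 2*d^2 - 15*d - 36) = (d - 4)*(d + 1)*(d + 3)*(d^2 + 6*d + 9) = (d - 4)*(d + 1)*(d + 3)^2*(d + 3)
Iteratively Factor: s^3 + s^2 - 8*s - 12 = (s + 2)*(s^2 - s - 6) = (s - 3)*(s + 2)*(s + 2)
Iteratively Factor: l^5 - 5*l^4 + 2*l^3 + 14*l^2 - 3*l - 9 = (l + 1)*(l^4 - 6*l^3 + 8*l^2 + 6*l - 9) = (l - 3)*(l + 1)*(l^3 - 3*l^2 - l + 3) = (l - 3)^2*(l + 1)*(l^2 - 1) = (l - 3)^2*(l + 1)^2*(l - 1)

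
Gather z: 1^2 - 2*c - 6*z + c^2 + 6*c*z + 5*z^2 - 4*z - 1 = c^2 - 2*c + 5*z^2 + z*(6*c - 10)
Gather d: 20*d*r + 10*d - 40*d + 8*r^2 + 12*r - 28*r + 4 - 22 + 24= d*(20*r - 30) + 8*r^2 - 16*r + 6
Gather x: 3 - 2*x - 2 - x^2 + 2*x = 1 - x^2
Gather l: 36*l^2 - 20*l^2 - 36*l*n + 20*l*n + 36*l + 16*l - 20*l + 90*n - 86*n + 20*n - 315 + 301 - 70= 16*l^2 + l*(32 - 16*n) + 24*n - 84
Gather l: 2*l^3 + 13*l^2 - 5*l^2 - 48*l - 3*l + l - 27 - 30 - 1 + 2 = 2*l^3 + 8*l^2 - 50*l - 56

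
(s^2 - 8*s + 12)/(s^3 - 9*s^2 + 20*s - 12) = 1/(s - 1)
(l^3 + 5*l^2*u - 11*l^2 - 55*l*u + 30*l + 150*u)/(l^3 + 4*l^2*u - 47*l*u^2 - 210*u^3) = (-l^2 + 11*l - 30)/(-l^2 + l*u + 42*u^2)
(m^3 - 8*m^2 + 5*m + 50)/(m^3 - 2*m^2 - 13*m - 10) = (m - 5)/(m + 1)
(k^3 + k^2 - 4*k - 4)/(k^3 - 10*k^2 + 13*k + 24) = (k^2 - 4)/(k^2 - 11*k + 24)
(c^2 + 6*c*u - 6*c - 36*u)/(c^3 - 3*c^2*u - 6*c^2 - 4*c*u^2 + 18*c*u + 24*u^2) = (-c - 6*u)/(-c^2 + 3*c*u + 4*u^2)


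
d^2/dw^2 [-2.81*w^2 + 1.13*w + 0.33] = -5.62000000000000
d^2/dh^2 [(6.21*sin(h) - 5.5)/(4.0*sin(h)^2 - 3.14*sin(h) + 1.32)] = (-99.36*sin(h)^5 + 274.0024*sin(h)^4 + 188.2128*sin(h)^3 - 615.671408*sin(h)^2 + 229.723296*sin(h) + 1.10281600000002)/(64.0*sin(h)^6 - 150.72*sin(h)^5 + 181.6752*sin(h)^4 - 130.434344*sin(h)^3 + 59.952816*sin(h)^2 - 16.413408*sin(h) + 2.299968)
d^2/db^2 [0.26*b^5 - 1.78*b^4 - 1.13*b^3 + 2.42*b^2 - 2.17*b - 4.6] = 5.2*b^3 - 21.36*b^2 - 6.78*b + 4.84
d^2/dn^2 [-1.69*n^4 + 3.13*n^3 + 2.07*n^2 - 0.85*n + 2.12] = -20.28*n^2 + 18.78*n + 4.14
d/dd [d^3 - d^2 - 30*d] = 3*d^2 - 2*d - 30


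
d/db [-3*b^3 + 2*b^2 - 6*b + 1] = -9*b^2 + 4*b - 6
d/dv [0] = 0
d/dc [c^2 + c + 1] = 2*c + 1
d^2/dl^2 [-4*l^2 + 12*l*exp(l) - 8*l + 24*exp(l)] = 12*l*exp(l) + 48*exp(l) - 8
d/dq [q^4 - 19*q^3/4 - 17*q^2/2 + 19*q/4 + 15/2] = 4*q^3 - 57*q^2/4 - 17*q + 19/4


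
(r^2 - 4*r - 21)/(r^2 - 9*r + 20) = (r^2 - 4*r - 21)/(r^2 - 9*r + 20)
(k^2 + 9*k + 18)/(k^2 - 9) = (k + 6)/(k - 3)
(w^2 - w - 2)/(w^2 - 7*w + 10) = (w + 1)/(w - 5)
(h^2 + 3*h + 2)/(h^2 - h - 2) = (h + 2)/(h - 2)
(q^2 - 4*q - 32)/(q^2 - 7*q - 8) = (q + 4)/(q + 1)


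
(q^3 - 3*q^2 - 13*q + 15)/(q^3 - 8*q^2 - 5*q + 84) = (q^2 - 6*q + 5)/(q^2 - 11*q + 28)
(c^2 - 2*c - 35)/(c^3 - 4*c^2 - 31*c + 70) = 1/(c - 2)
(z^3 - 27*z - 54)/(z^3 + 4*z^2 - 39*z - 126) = (z + 3)/(z + 7)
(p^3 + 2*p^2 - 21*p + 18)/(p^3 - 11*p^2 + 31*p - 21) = (p + 6)/(p - 7)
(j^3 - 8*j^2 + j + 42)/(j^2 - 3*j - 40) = (-j^3 + 8*j^2 - j - 42)/(-j^2 + 3*j + 40)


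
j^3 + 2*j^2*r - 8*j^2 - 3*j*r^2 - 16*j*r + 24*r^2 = (j - 8)*(j - r)*(j + 3*r)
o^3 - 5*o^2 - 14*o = o*(o - 7)*(o + 2)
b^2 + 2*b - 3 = (b - 1)*(b + 3)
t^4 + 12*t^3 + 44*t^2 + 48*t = t*(t + 2)*(t + 4)*(t + 6)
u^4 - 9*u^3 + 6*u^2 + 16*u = u*(u - 8)*(u - 2)*(u + 1)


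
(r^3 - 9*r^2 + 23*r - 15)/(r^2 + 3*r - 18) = (r^2 - 6*r + 5)/(r + 6)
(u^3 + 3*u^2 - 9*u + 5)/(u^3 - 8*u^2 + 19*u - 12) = (u^2 + 4*u - 5)/(u^2 - 7*u + 12)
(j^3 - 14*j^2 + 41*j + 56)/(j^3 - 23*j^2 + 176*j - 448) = (j + 1)/(j - 8)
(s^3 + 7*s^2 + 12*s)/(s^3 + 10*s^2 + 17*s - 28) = s*(s + 3)/(s^2 + 6*s - 7)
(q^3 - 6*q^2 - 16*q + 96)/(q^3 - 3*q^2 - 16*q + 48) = (q - 6)/(q - 3)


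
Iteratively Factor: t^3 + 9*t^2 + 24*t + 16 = (t + 1)*(t^2 + 8*t + 16) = (t + 1)*(t + 4)*(t + 4)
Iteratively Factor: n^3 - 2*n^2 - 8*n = (n + 2)*(n^2 - 4*n) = n*(n + 2)*(n - 4)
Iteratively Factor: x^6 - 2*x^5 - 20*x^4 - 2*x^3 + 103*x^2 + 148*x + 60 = (x - 3)*(x^5 + x^4 - 17*x^3 - 53*x^2 - 56*x - 20) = (x - 5)*(x - 3)*(x^4 + 6*x^3 + 13*x^2 + 12*x + 4) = (x - 5)*(x - 3)*(x + 2)*(x^3 + 4*x^2 + 5*x + 2) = (x - 5)*(x - 3)*(x + 2)^2*(x^2 + 2*x + 1) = (x - 5)*(x - 3)*(x + 1)*(x + 2)^2*(x + 1)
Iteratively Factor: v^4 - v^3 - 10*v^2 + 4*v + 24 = (v - 2)*(v^3 + v^2 - 8*v - 12) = (v - 2)*(v + 2)*(v^2 - v - 6) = (v - 3)*(v - 2)*(v + 2)*(v + 2)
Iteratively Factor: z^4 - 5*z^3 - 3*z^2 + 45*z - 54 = (z + 3)*(z^3 - 8*z^2 + 21*z - 18) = (z - 2)*(z + 3)*(z^2 - 6*z + 9) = (z - 3)*(z - 2)*(z + 3)*(z - 3)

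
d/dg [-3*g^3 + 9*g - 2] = 9 - 9*g^2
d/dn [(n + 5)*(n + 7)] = 2*n + 12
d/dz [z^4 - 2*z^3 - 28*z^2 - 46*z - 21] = 4*z^3 - 6*z^2 - 56*z - 46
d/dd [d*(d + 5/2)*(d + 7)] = 3*d^2 + 19*d + 35/2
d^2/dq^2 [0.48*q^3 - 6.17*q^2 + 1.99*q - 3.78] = 2.88*q - 12.34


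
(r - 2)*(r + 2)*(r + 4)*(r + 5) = r^4 + 9*r^3 + 16*r^2 - 36*r - 80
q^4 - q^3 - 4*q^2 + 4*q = q*(q - 2)*(q - 1)*(q + 2)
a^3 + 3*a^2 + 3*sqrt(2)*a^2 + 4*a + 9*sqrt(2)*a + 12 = (a + 3)*(a + sqrt(2))*(a + 2*sqrt(2))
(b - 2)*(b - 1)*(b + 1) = b^3 - 2*b^2 - b + 2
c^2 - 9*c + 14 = (c - 7)*(c - 2)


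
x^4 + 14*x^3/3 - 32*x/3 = x*(x - 4/3)*(x + 2)*(x + 4)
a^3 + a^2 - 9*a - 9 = (a - 3)*(a + 1)*(a + 3)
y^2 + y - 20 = (y - 4)*(y + 5)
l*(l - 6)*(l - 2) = l^3 - 8*l^2 + 12*l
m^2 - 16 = (m - 4)*(m + 4)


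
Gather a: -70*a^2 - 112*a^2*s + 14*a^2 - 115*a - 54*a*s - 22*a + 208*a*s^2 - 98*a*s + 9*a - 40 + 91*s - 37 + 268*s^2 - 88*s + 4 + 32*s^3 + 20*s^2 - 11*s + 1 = a^2*(-112*s - 56) + a*(208*s^2 - 152*s - 128) + 32*s^3 + 288*s^2 - 8*s - 72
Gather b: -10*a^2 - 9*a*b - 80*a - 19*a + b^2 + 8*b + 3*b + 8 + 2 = -10*a^2 - 99*a + b^2 + b*(11 - 9*a) + 10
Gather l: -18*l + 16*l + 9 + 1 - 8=2 - 2*l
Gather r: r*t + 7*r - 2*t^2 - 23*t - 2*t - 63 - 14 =r*(t + 7) - 2*t^2 - 25*t - 77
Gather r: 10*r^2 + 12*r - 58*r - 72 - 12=10*r^2 - 46*r - 84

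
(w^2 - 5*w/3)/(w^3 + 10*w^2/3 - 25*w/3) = 1/(w + 5)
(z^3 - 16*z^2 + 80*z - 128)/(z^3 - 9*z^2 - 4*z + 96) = (z - 4)/(z + 3)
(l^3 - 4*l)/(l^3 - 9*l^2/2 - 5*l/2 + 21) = 2*l*(l - 2)/(2*l^2 - 13*l + 21)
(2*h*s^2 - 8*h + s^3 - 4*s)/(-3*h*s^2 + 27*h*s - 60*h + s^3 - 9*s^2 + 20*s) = (-2*h*s^2 + 8*h - s^3 + 4*s)/(3*h*s^2 - 27*h*s + 60*h - s^3 + 9*s^2 - 20*s)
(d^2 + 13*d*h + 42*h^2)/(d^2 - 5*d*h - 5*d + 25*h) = (d^2 + 13*d*h + 42*h^2)/(d^2 - 5*d*h - 5*d + 25*h)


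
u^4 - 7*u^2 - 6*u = u*(u - 3)*(u + 1)*(u + 2)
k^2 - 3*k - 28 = (k - 7)*(k + 4)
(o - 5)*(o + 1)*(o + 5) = o^3 + o^2 - 25*o - 25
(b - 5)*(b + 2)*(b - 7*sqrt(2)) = b^3 - 7*sqrt(2)*b^2 - 3*b^2 - 10*b + 21*sqrt(2)*b + 70*sqrt(2)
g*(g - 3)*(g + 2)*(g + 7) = g^4 + 6*g^3 - 13*g^2 - 42*g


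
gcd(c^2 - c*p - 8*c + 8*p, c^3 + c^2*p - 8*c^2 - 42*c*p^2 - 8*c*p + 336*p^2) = c - 8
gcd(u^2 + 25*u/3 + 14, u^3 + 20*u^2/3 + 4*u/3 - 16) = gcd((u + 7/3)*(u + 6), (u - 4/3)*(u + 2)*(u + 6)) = u + 6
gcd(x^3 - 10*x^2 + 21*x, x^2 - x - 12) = 1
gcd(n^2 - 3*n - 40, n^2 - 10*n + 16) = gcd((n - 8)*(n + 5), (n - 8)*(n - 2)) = n - 8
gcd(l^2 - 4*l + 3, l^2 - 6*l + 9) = l - 3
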